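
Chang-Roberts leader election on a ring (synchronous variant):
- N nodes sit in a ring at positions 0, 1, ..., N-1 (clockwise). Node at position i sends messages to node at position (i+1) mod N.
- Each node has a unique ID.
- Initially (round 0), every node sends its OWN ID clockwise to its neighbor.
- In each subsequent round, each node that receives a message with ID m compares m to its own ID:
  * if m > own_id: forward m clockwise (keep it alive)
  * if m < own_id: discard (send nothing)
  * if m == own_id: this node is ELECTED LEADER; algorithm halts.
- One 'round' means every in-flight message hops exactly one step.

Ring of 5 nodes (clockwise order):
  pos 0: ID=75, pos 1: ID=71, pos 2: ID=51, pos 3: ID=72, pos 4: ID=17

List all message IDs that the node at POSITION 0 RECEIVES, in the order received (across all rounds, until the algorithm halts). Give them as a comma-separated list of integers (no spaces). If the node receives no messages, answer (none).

Round 1: pos1(id71) recv 75: fwd; pos2(id51) recv 71: fwd; pos3(id72) recv 51: drop; pos4(id17) recv 72: fwd; pos0(id75) recv 17: drop
Round 2: pos2(id51) recv 75: fwd; pos3(id72) recv 71: drop; pos0(id75) recv 72: drop
Round 3: pos3(id72) recv 75: fwd
Round 4: pos4(id17) recv 75: fwd
Round 5: pos0(id75) recv 75: ELECTED

Answer: 17,72,75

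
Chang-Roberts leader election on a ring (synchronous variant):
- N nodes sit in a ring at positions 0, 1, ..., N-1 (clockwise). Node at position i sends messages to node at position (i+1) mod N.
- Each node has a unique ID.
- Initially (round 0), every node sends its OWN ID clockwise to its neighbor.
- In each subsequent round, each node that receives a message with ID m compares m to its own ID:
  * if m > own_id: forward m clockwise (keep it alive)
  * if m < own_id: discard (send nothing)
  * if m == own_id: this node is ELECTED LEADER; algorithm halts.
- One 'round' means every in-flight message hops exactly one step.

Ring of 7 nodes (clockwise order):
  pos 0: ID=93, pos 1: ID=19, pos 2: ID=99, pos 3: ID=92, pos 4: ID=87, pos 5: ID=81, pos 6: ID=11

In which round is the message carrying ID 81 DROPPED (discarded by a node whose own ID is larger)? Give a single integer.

Answer: 2

Derivation:
Round 1: pos1(id19) recv 93: fwd; pos2(id99) recv 19: drop; pos3(id92) recv 99: fwd; pos4(id87) recv 92: fwd; pos5(id81) recv 87: fwd; pos6(id11) recv 81: fwd; pos0(id93) recv 11: drop
Round 2: pos2(id99) recv 93: drop; pos4(id87) recv 99: fwd; pos5(id81) recv 92: fwd; pos6(id11) recv 87: fwd; pos0(id93) recv 81: drop
Round 3: pos5(id81) recv 99: fwd; pos6(id11) recv 92: fwd; pos0(id93) recv 87: drop
Round 4: pos6(id11) recv 99: fwd; pos0(id93) recv 92: drop
Round 5: pos0(id93) recv 99: fwd
Round 6: pos1(id19) recv 99: fwd
Round 7: pos2(id99) recv 99: ELECTED
Message ID 81 originates at pos 5; dropped at pos 0 in round 2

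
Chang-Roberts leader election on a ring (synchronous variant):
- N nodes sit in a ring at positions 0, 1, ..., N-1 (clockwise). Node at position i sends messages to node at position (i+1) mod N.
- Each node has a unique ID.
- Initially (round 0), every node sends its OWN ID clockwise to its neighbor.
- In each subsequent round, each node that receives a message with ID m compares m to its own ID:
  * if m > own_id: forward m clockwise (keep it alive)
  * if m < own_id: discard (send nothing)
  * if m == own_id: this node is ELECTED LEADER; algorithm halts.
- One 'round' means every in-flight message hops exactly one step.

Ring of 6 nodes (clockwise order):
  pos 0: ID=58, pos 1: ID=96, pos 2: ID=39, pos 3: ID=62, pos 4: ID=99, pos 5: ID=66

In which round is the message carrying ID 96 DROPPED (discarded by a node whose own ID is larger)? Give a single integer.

Round 1: pos1(id96) recv 58: drop; pos2(id39) recv 96: fwd; pos3(id62) recv 39: drop; pos4(id99) recv 62: drop; pos5(id66) recv 99: fwd; pos0(id58) recv 66: fwd
Round 2: pos3(id62) recv 96: fwd; pos0(id58) recv 99: fwd; pos1(id96) recv 66: drop
Round 3: pos4(id99) recv 96: drop; pos1(id96) recv 99: fwd
Round 4: pos2(id39) recv 99: fwd
Round 5: pos3(id62) recv 99: fwd
Round 6: pos4(id99) recv 99: ELECTED
Message ID 96 originates at pos 1; dropped at pos 4 in round 3

Answer: 3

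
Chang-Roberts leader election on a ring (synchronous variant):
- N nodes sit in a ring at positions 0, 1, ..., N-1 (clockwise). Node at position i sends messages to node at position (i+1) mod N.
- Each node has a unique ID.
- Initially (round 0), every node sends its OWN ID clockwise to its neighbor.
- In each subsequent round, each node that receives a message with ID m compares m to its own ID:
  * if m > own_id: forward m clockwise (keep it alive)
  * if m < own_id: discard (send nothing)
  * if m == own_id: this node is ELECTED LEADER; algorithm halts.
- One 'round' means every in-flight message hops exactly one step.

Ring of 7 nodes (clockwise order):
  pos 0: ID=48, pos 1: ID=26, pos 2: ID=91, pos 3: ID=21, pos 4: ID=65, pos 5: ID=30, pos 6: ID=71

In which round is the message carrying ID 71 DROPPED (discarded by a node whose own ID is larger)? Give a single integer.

Round 1: pos1(id26) recv 48: fwd; pos2(id91) recv 26: drop; pos3(id21) recv 91: fwd; pos4(id65) recv 21: drop; pos5(id30) recv 65: fwd; pos6(id71) recv 30: drop; pos0(id48) recv 71: fwd
Round 2: pos2(id91) recv 48: drop; pos4(id65) recv 91: fwd; pos6(id71) recv 65: drop; pos1(id26) recv 71: fwd
Round 3: pos5(id30) recv 91: fwd; pos2(id91) recv 71: drop
Round 4: pos6(id71) recv 91: fwd
Round 5: pos0(id48) recv 91: fwd
Round 6: pos1(id26) recv 91: fwd
Round 7: pos2(id91) recv 91: ELECTED
Message ID 71 originates at pos 6; dropped at pos 2 in round 3

Answer: 3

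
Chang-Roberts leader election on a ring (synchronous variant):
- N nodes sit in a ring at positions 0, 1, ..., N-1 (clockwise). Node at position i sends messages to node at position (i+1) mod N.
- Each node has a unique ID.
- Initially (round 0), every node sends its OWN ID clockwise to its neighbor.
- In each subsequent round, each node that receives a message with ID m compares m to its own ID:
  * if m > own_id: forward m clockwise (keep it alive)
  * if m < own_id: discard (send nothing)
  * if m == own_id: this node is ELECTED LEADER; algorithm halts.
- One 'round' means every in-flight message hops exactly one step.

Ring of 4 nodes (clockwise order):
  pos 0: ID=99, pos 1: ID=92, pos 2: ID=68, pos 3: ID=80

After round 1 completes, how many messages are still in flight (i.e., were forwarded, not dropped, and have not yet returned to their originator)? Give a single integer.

Round 1: pos1(id92) recv 99: fwd; pos2(id68) recv 92: fwd; pos3(id80) recv 68: drop; pos0(id99) recv 80: drop
After round 1: 2 messages still in flight

Answer: 2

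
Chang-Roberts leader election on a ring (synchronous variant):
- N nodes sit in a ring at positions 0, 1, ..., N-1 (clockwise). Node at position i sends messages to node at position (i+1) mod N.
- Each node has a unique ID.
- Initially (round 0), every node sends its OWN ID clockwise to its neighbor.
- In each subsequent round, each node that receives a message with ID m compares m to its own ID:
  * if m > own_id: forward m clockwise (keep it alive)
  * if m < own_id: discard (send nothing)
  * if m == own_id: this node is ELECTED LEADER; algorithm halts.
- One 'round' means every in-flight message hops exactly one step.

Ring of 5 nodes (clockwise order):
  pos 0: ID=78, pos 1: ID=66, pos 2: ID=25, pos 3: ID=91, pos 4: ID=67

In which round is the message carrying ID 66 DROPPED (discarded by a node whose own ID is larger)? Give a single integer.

Round 1: pos1(id66) recv 78: fwd; pos2(id25) recv 66: fwd; pos3(id91) recv 25: drop; pos4(id67) recv 91: fwd; pos0(id78) recv 67: drop
Round 2: pos2(id25) recv 78: fwd; pos3(id91) recv 66: drop; pos0(id78) recv 91: fwd
Round 3: pos3(id91) recv 78: drop; pos1(id66) recv 91: fwd
Round 4: pos2(id25) recv 91: fwd
Round 5: pos3(id91) recv 91: ELECTED
Message ID 66 originates at pos 1; dropped at pos 3 in round 2

Answer: 2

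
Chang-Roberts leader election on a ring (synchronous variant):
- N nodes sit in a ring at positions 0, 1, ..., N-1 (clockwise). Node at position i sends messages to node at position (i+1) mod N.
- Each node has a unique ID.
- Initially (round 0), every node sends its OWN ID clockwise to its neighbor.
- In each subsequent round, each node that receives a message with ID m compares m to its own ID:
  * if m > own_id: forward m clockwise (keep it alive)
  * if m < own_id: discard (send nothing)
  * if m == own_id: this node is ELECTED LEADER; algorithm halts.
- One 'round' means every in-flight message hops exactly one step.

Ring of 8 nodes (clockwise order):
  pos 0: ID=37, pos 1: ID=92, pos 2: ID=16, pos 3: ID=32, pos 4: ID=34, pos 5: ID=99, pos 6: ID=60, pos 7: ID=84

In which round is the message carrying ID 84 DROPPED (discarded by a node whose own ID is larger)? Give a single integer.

Round 1: pos1(id92) recv 37: drop; pos2(id16) recv 92: fwd; pos3(id32) recv 16: drop; pos4(id34) recv 32: drop; pos5(id99) recv 34: drop; pos6(id60) recv 99: fwd; pos7(id84) recv 60: drop; pos0(id37) recv 84: fwd
Round 2: pos3(id32) recv 92: fwd; pos7(id84) recv 99: fwd; pos1(id92) recv 84: drop
Round 3: pos4(id34) recv 92: fwd; pos0(id37) recv 99: fwd
Round 4: pos5(id99) recv 92: drop; pos1(id92) recv 99: fwd
Round 5: pos2(id16) recv 99: fwd
Round 6: pos3(id32) recv 99: fwd
Round 7: pos4(id34) recv 99: fwd
Round 8: pos5(id99) recv 99: ELECTED
Message ID 84 originates at pos 7; dropped at pos 1 in round 2

Answer: 2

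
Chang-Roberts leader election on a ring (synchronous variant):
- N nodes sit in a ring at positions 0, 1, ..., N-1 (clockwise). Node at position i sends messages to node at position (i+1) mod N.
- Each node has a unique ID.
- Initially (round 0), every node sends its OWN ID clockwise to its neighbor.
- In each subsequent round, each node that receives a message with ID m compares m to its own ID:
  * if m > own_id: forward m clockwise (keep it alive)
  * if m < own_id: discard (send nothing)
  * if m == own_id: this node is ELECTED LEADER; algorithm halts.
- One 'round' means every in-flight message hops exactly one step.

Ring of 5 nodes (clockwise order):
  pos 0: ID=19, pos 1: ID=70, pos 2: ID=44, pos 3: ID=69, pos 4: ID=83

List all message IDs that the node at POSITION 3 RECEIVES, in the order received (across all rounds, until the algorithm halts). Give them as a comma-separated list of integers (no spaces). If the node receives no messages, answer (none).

Answer: 44,70,83

Derivation:
Round 1: pos1(id70) recv 19: drop; pos2(id44) recv 70: fwd; pos3(id69) recv 44: drop; pos4(id83) recv 69: drop; pos0(id19) recv 83: fwd
Round 2: pos3(id69) recv 70: fwd; pos1(id70) recv 83: fwd
Round 3: pos4(id83) recv 70: drop; pos2(id44) recv 83: fwd
Round 4: pos3(id69) recv 83: fwd
Round 5: pos4(id83) recv 83: ELECTED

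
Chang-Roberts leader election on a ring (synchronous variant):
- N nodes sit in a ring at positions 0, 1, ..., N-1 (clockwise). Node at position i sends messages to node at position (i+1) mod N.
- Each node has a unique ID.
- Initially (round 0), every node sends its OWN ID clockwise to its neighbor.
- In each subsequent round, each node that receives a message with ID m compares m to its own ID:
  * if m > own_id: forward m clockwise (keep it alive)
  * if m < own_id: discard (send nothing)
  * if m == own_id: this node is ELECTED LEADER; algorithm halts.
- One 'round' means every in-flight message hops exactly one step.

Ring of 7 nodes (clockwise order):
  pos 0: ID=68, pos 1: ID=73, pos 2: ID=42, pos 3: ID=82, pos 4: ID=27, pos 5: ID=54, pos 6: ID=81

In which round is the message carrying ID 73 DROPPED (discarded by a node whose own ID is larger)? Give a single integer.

Answer: 2

Derivation:
Round 1: pos1(id73) recv 68: drop; pos2(id42) recv 73: fwd; pos3(id82) recv 42: drop; pos4(id27) recv 82: fwd; pos5(id54) recv 27: drop; pos6(id81) recv 54: drop; pos0(id68) recv 81: fwd
Round 2: pos3(id82) recv 73: drop; pos5(id54) recv 82: fwd; pos1(id73) recv 81: fwd
Round 3: pos6(id81) recv 82: fwd; pos2(id42) recv 81: fwd
Round 4: pos0(id68) recv 82: fwd; pos3(id82) recv 81: drop
Round 5: pos1(id73) recv 82: fwd
Round 6: pos2(id42) recv 82: fwd
Round 7: pos3(id82) recv 82: ELECTED
Message ID 73 originates at pos 1; dropped at pos 3 in round 2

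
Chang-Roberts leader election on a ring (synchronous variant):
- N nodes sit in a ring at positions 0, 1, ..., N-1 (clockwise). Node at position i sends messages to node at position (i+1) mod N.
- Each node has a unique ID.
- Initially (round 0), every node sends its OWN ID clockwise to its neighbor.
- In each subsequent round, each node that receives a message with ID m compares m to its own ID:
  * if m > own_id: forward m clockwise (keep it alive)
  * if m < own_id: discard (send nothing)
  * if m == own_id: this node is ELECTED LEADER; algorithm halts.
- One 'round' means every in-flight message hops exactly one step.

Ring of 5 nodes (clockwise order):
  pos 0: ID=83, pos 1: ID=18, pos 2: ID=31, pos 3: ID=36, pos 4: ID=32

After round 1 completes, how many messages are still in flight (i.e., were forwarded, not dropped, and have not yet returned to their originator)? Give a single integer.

Answer: 2

Derivation:
Round 1: pos1(id18) recv 83: fwd; pos2(id31) recv 18: drop; pos3(id36) recv 31: drop; pos4(id32) recv 36: fwd; pos0(id83) recv 32: drop
After round 1: 2 messages still in flight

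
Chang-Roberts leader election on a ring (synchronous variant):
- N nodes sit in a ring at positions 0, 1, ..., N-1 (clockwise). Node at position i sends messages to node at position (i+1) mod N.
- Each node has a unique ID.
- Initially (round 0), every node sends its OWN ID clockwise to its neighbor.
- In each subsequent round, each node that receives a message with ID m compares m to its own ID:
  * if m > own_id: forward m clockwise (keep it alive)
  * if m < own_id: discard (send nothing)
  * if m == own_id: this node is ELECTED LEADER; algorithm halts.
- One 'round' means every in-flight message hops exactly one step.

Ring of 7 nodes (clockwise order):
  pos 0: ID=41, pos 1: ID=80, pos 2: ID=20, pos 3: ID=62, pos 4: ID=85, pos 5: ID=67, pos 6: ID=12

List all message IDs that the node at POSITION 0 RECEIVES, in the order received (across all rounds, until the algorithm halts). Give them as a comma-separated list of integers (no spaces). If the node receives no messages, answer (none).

Answer: 12,67,85

Derivation:
Round 1: pos1(id80) recv 41: drop; pos2(id20) recv 80: fwd; pos3(id62) recv 20: drop; pos4(id85) recv 62: drop; pos5(id67) recv 85: fwd; pos6(id12) recv 67: fwd; pos0(id41) recv 12: drop
Round 2: pos3(id62) recv 80: fwd; pos6(id12) recv 85: fwd; pos0(id41) recv 67: fwd
Round 3: pos4(id85) recv 80: drop; pos0(id41) recv 85: fwd; pos1(id80) recv 67: drop
Round 4: pos1(id80) recv 85: fwd
Round 5: pos2(id20) recv 85: fwd
Round 6: pos3(id62) recv 85: fwd
Round 7: pos4(id85) recv 85: ELECTED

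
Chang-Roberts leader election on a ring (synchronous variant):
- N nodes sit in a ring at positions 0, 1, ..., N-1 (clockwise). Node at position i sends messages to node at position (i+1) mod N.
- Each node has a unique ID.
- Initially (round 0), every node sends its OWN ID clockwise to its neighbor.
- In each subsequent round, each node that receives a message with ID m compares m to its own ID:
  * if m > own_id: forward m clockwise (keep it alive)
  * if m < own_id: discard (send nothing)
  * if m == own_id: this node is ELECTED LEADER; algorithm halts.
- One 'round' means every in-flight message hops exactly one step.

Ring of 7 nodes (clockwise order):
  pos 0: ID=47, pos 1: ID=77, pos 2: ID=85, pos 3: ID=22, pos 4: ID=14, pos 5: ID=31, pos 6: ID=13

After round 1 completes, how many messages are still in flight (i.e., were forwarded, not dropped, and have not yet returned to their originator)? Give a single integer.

Round 1: pos1(id77) recv 47: drop; pos2(id85) recv 77: drop; pos3(id22) recv 85: fwd; pos4(id14) recv 22: fwd; pos5(id31) recv 14: drop; pos6(id13) recv 31: fwd; pos0(id47) recv 13: drop
After round 1: 3 messages still in flight

Answer: 3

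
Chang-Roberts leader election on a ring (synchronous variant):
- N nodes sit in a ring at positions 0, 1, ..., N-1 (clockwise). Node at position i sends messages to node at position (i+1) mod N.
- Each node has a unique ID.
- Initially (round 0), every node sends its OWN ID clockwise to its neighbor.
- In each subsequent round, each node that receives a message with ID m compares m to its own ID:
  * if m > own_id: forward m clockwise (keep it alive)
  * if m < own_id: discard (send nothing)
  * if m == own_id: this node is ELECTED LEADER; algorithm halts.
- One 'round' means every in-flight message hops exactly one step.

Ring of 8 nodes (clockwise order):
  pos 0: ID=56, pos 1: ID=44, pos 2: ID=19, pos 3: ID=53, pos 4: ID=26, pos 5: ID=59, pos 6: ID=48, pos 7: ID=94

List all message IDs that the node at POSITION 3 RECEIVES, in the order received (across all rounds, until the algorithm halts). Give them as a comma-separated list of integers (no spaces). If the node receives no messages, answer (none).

Answer: 19,44,56,94

Derivation:
Round 1: pos1(id44) recv 56: fwd; pos2(id19) recv 44: fwd; pos3(id53) recv 19: drop; pos4(id26) recv 53: fwd; pos5(id59) recv 26: drop; pos6(id48) recv 59: fwd; pos7(id94) recv 48: drop; pos0(id56) recv 94: fwd
Round 2: pos2(id19) recv 56: fwd; pos3(id53) recv 44: drop; pos5(id59) recv 53: drop; pos7(id94) recv 59: drop; pos1(id44) recv 94: fwd
Round 3: pos3(id53) recv 56: fwd; pos2(id19) recv 94: fwd
Round 4: pos4(id26) recv 56: fwd; pos3(id53) recv 94: fwd
Round 5: pos5(id59) recv 56: drop; pos4(id26) recv 94: fwd
Round 6: pos5(id59) recv 94: fwd
Round 7: pos6(id48) recv 94: fwd
Round 8: pos7(id94) recv 94: ELECTED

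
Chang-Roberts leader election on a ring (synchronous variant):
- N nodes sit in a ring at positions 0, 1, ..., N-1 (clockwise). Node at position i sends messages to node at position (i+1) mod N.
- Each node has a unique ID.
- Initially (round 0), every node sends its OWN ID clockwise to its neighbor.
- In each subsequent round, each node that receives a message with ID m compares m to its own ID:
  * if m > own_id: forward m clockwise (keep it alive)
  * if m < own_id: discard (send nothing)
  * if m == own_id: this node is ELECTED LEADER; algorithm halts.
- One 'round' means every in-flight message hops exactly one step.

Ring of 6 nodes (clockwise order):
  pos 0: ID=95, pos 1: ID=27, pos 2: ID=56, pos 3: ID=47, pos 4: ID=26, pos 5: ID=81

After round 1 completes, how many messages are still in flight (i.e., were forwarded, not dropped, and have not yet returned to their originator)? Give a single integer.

Answer: 3

Derivation:
Round 1: pos1(id27) recv 95: fwd; pos2(id56) recv 27: drop; pos3(id47) recv 56: fwd; pos4(id26) recv 47: fwd; pos5(id81) recv 26: drop; pos0(id95) recv 81: drop
After round 1: 3 messages still in flight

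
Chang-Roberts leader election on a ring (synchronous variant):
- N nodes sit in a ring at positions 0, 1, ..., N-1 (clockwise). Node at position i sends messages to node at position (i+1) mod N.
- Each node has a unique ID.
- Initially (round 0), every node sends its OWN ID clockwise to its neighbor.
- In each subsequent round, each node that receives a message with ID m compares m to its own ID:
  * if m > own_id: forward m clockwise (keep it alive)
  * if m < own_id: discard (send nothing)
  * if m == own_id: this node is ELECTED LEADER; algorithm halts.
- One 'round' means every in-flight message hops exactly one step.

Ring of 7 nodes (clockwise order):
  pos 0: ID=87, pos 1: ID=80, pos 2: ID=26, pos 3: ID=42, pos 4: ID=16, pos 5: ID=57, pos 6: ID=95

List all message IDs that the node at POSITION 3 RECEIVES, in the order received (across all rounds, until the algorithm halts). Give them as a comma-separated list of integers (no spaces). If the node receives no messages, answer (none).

Round 1: pos1(id80) recv 87: fwd; pos2(id26) recv 80: fwd; pos3(id42) recv 26: drop; pos4(id16) recv 42: fwd; pos5(id57) recv 16: drop; pos6(id95) recv 57: drop; pos0(id87) recv 95: fwd
Round 2: pos2(id26) recv 87: fwd; pos3(id42) recv 80: fwd; pos5(id57) recv 42: drop; pos1(id80) recv 95: fwd
Round 3: pos3(id42) recv 87: fwd; pos4(id16) recv 80: fwd; pos2(id26) recv 95: fwd
Round 4: pos4(id16) recv 87: fwd; pos5(id57) recv 80: fwd; pos3(id42) recv 95: fwd
Round 5: pos5(id57) recv 87: fwd; pos6(id95) recv 80: drop; pos4(id16) recv 95: fwd
Round 6: pos6(id95) recv 87: drop; pos5(id57) recv 95: fwd
Round 7: pos6(id95) recv 95: ELECTED

Answer: 26,80,87,95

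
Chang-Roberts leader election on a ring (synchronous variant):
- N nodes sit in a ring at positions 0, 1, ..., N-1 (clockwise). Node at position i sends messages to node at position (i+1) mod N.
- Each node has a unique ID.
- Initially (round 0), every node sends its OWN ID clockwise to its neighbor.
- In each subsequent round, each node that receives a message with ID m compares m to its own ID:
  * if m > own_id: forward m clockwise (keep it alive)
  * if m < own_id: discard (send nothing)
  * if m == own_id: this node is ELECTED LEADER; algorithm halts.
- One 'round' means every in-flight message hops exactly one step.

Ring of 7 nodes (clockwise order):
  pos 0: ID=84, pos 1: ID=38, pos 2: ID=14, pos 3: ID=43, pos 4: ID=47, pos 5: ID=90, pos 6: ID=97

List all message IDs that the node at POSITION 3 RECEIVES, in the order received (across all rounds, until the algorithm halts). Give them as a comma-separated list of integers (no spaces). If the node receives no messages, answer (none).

Answer: 14,38,84,97

Derivation:
Round 1: pos1(id38) recv 84: fwd; pos2(id14) recv 38: fwd; pos3(id43) recv 14: drop; pos4(id47) recv 43: drop; pos5(id90) recv 47: drop; pos6(id97) recv 90: drop; pos0(id84) recv 97: fwd
Round 2: pos2(id14) recv 84: fwd; pos3(id43) recv 38: drop; pos1(id38) recv 97: fwd
Round 3: pos3(id43) recv 84: fwd; pos2(id14) recv 97: fwd
Round 4: pos4(id47) recv 84: fwd; pos3(id43) recv 97: fwd
Round 5: pos5(id90) recv 84: drop; pos4(id47) recv 97: fwd
Round 6: pos5(id90) recv 97: fwd
Round 7: pos6(id97) recv 97: ELECTED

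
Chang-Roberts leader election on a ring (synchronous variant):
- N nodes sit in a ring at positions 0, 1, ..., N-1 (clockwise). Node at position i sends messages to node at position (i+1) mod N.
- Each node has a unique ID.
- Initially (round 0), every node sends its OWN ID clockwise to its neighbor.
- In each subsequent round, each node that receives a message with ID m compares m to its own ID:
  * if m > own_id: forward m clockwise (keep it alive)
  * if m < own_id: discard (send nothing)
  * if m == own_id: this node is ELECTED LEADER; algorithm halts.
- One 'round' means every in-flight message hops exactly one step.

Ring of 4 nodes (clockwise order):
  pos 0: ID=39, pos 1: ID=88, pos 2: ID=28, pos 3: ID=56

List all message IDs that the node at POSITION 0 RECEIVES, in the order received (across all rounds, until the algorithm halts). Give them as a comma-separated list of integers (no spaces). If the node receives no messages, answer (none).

Answer: 56,88

Derivation:
Round 1: pos1(id88) recv 39: drop; pos2(id28) recv 88: fwd; pos3(id56) recv 28: drop; pos0(id39) recv 56: fwd
Round 2: pos3(id56) recv 88: fwd; pos1(id88) recv 56: drop
Round 3: pos0(id39) recv 88: fwd
Round 4: pos1(id88) recv 88: ELECTED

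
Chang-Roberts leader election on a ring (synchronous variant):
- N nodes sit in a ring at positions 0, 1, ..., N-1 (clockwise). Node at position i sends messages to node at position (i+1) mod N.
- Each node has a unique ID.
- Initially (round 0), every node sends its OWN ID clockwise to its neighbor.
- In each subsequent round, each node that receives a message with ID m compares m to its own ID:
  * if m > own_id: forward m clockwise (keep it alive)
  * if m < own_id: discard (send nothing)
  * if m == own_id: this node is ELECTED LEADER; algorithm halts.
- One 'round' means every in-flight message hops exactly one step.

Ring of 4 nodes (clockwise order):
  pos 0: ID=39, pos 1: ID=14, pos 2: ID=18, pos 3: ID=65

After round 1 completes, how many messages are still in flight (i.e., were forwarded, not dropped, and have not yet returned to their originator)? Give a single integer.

Answer: 2

Derivation:
Round 1: pos1(id14) recv 39: fwd; pos2(id18) recv 14: drop; pos3(id65) recv 18: drop; pos0(id39) recv 65: fwd
After round 1: 2 messages still in flight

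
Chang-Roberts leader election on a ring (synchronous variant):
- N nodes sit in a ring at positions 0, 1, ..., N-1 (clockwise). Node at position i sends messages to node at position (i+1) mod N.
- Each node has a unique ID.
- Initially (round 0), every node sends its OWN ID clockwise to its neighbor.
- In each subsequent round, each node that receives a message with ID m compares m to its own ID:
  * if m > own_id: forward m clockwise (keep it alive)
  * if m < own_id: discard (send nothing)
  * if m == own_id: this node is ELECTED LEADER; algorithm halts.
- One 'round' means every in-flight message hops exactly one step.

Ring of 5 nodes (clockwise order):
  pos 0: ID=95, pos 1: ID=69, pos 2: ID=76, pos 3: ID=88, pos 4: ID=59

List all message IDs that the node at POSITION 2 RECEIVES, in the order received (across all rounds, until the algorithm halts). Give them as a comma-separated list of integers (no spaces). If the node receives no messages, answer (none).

Round 1: pos1(id69) recv 95: fwd; pos2(id76) recv 69: drop; pos3(id88) recv 76: drop; pos4(id59) recv 88: fwd; pos0(id95) recv 59: drop
Round 2: pos2(id76) recv 95: fwd; pos0(id95) recv 88: drop
Round 3: pos3(id88) recv 95: fwd
Round 4: pos4(id59) recv 95: fwd
Round 5: pos0(id95) recv 95: ELECTED

Answer: 69,95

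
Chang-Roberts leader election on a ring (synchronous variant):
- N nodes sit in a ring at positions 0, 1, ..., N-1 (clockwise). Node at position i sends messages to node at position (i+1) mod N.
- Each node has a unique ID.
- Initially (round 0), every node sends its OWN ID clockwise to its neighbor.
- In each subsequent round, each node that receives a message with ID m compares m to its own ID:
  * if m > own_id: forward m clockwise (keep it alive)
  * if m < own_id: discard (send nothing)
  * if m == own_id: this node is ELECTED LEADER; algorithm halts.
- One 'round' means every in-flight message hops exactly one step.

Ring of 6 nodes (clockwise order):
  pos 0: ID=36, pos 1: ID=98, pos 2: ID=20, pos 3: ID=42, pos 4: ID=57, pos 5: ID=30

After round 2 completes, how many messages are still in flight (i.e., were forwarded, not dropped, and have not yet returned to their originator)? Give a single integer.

Round 1: pos1(id98) recv 36: drop; pos2(id20) recv 98: fwd; pos3(id42) recv 20: drop; pos4(id57) recv 42: drop; pos5(id30) recv 57: fwd; pos0(id36) recv 30: drop
Round 2: pos3(id42) recv 98: fwd; pos0(id36) recv 57: fwd
After round 2: 2 messages still in flight

Answer: 2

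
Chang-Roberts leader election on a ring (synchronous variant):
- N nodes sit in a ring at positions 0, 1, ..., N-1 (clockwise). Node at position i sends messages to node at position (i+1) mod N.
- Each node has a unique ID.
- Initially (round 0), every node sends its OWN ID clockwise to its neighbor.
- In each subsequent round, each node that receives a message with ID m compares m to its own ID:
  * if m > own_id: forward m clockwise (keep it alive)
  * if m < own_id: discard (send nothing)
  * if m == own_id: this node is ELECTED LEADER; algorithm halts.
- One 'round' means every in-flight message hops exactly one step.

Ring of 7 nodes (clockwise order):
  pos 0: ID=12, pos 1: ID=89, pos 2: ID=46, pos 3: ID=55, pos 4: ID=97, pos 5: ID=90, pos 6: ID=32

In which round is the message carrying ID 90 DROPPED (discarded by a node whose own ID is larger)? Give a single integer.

Round 1: pos1(id89) recv 12: drop; pos2(id46) recv 89: fwd; pos3(id55) recv 46: drop; pos4(id97) recv 55: drop; pos5(id90) recv 97: fwd; pos6(id32) recv 90: fwd; pos0(id12) recv 32: fwd
Round 2: pos3(id55) recv 89: fwd; pos6(id32) recv 97: fwd; pos0(id12) recv 90: fwd; pos1(id89) recv 32: drop
Round 3: pos4(id97) recv 89: drop; pos0(id12) recv 97: fwd; pos1(id89) recv 90: fwd
Round 4: pos1(id89) recv 97: fwd; pos2(id46) recv 90: fwd
Round 5: pos2(id46) recv 97: fwd; pos3(id55) recv 90: fwd
Round 6: pos3(id55) recv 97: fwd; pos4(id97) recv 90: drop
Round 7: pos4(id97) recv 97: ELECTED
Message ID 90 originates at pos 5; dropped at pos 4 in round 6

Answer: 6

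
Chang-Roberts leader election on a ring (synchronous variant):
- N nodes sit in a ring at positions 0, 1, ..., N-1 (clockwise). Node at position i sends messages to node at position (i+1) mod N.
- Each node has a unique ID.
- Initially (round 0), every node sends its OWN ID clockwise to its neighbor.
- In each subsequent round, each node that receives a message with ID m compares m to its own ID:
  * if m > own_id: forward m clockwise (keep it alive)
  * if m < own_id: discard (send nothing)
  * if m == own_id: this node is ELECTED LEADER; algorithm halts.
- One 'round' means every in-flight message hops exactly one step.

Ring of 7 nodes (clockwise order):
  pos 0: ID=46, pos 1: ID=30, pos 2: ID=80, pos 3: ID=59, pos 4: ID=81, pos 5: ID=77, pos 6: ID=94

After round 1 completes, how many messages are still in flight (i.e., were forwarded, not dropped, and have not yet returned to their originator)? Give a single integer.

Round 1: pos1(id30) recv 46: fwd; pos2(id80) recv 30: drop; pos3(id59) recv 80: fwd; pos4(id81) recv 59: drop; pos5(id77) recv 81: fwd; pos6(id94) recv 77: drop; pos0(id46) recv 94: fwd
After round 1: 4 messages still in flight

Answer: 4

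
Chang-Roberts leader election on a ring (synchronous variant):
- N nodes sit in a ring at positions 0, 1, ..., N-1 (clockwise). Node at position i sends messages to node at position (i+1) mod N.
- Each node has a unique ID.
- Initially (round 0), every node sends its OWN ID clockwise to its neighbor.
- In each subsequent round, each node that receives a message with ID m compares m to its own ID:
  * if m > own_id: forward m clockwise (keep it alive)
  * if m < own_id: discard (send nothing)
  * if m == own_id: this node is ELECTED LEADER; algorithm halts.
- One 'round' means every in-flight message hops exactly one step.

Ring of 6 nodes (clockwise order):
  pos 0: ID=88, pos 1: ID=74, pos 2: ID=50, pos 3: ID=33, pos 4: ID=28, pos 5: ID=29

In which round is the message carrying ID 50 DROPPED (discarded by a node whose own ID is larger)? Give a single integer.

Round 1: pos1(id74) recv 88: fwd; pos2(id50) recv 74: fwd; pos3(id33) recv 50: fwd; pos4(id28) recv 33: fwd; pos5(id29) recv 28: drop; pos0(id88) recv 29: drop
Round 2: pos2(id50) recv 88: fwd; pos3(id33) recv 74: fwd; pos4(id28) recv 50: fwd; pos5(id29) recv 33: fwd
Round 3: pos3(id33) recv 88: fwd; pos4(id28) recv 74: fwd; pos5(id29) recv 50: fwd; pos0(id88) recv 33: drop
Round 4: pos4(id28) recv 88: fwd; pos5(id29) recv 74: fwd; pos0(id88) recv 50: drop
Round 5: pos5(id29) recv 88: fwd; pos0(id88) recv 74: drop
Round 6: pos0(id88) recv 88: ELECTED
Message ID 50 originates at pos 2; dropped at pos 0 in round 4

Answer: 4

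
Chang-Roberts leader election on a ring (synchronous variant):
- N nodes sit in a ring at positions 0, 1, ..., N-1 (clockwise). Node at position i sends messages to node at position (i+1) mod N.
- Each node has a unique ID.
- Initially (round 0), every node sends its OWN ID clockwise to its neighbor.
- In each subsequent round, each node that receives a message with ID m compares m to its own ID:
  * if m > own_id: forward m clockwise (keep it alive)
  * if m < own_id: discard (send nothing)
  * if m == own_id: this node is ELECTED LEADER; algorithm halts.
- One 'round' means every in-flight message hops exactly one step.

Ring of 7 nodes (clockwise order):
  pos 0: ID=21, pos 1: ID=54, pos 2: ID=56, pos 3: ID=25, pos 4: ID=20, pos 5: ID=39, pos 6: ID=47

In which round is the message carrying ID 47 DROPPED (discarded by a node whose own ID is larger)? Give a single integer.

Round 1: pos1(id54) recv 21: drop; pos2(id56) recv 54: drop; pos3(id25) recv 56: fwd; pos4(id20) recv 25: fwd; pos5(id39) recv 20: drop; pos6(id47) recv 39: drop; pos0(id21) recv 47: fwd
Round 2: pos4(id20) recv 56: fwd; pos5(id39) recv 25: drop; pos1(id54) recv 47: drop
Round 3: pos5(id39) recv 56: fwd
Round 4: pos6(id47) recv 56: fwd
Round 5: pos0(id21) recv 56: fwd
Round 6: pos1(id54) recv 56: fwd
Round 7: pos2(id56) recv 56: ELECTED
Message ID 47 originates at pos 6; dropped at pos 1 in round 2

Answer: 2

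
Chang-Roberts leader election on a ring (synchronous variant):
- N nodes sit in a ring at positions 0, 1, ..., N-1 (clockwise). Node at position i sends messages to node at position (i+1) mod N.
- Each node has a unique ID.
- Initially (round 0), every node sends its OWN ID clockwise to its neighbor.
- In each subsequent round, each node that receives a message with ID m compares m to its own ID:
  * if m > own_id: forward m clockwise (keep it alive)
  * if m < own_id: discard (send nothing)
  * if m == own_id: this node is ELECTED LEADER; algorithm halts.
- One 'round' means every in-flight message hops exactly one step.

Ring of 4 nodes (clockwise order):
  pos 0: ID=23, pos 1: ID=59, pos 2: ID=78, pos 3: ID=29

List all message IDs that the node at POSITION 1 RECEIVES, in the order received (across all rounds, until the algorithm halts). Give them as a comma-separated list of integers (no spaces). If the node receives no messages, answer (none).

Round 1: pos1(id59) recv 23: drop; pos2(id78) recv 59: drop; pos3(id29) recv 78: fwd; pos0(id23) recv 29: fwd
Round 2: pos0(id23) recv 78: fwd; pos1(id59) recv 29: drop
Round 3: pos1(id59) recv 78: fwd
Round 4: pos2(id78) recv 78: ELECTED

Answer: 23,29,78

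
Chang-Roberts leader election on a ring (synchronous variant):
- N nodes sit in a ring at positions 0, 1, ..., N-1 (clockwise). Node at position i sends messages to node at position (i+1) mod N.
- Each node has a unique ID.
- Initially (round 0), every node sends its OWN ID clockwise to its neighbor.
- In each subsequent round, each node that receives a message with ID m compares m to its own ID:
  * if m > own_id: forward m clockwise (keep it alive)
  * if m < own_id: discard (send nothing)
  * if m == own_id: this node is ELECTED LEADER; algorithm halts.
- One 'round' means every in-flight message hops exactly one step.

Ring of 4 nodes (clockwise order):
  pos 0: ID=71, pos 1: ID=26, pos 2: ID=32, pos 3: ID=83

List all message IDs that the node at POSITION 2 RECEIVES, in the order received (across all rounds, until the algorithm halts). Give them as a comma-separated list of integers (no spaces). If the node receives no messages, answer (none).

Answer: 26,71,83

Derivation:
Round 1: pos1(id26) recv 71: fwd; pos2(id32) recv 26: drop; pos3(id83) recv 32: drop; pos0(id71) recv 83: fwd
Round 2: pos2(id32) recv 71: fwd; pos1(id26) recv 83: fwd
Round 3: pos3(id83) recv 71: drop; pos2(id32) recv 83: fwd
Round 4: pos3(id83) recv 83: ELECTED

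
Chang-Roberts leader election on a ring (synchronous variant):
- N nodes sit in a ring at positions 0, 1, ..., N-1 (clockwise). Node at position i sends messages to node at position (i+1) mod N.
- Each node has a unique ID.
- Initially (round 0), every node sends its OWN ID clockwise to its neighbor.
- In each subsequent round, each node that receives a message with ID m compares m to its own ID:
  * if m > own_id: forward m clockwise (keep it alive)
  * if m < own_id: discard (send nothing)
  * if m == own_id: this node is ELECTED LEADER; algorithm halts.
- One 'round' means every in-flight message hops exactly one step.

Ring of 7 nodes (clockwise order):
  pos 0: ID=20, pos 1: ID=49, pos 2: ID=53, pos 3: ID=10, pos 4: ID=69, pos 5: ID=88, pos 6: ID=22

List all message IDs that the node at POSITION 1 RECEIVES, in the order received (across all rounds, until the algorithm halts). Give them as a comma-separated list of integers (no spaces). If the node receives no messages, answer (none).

Answer: 20,22,88

Derivation:
Round 1: pos1(id49) recv 20: drop; pos2(id53) recv 49: drop; pos3(id10) recv 53: fwd; pos4(id69) recv 10: drop; pos5(id88) recv 69: drop; pos6(id22) recv 88: fwd; pos0(id20) recv 22: fwd
Round 2: pos4(id69) recv 53: drop; pos0(id20) recv 88: fwd; pos1(id49) recv 22: drop
Round 3: pos1(id49) recv 88: fwd
Round 4: pos2(id53) recv 88: fwd
Round 5: pos3(id10) recv 88: fwd
Round 6: pos4(id69) recv 88: fwd
Round 7: pos5(id88) recv 88: ELECTED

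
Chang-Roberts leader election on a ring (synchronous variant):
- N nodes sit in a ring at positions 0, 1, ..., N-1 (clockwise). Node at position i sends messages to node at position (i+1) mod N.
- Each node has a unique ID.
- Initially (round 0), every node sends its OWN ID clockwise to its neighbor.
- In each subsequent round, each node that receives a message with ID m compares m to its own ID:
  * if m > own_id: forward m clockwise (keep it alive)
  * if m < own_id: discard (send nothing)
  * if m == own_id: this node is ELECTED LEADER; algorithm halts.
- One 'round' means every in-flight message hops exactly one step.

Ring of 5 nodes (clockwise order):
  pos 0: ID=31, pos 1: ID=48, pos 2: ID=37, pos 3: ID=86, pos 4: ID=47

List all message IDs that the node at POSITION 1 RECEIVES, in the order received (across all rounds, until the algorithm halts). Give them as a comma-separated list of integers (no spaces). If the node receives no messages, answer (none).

Round 1: pos1(id48) recv 31: drop; pos2(id37) recv 48: fwd; pos3(id86) recv 37: drop; pos4(id47) recv 86: fwd; pos0(id31) recv 47: fwd
Round 2: pos3(id86) recv 48: drop; pos0(id31) recv 86: fwd; pos1(id48) recv 47: drop
Round 3: pos1(id48) recv 86: fwd
Round 4: pos2(id37) recv 86: fwd
Round 5: pos3(id86) recv 86: ELECTED

Answer: 31,47,86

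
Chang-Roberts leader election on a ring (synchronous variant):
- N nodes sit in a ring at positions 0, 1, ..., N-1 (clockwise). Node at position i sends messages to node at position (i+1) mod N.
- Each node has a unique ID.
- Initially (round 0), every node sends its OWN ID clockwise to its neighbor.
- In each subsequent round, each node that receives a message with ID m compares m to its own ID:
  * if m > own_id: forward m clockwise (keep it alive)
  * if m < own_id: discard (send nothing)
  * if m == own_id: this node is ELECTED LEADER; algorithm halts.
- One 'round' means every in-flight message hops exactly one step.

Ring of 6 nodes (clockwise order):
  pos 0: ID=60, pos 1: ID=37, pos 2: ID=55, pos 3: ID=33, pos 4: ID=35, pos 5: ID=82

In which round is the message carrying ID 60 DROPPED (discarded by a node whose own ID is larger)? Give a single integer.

Round 1: pos1(id37) recv 60: fwd; pos2(id55) recv 37: drop; pos3(id33) recv 55: fwd; pos4(id35) recv 33: drop; pos5(id82) recv 35: drop; pos0(id60) recv 82: fwd
Round 2: pos2(id55) recv 60: fwd; pos4(id35) recv 55: fwd; pos1(id37) recv 82: fwd
Round 3: pos3(id33) recv 60: fwd; pos5(id82) recv 55: drop; pos2(id55) recv 82: fwd
Round 4: pos4(id35) recv 60: fwd; pos3(id33) recv 82: fwd
Round 5: pos5(id82) recv 60: drop; pos4(id35) recv 82: fwd
Round 6: pos5(id82) recv 82: ELECTED
Message ID 60 originates at pos 0; dropped at pos 5 in round 5

Answer: 5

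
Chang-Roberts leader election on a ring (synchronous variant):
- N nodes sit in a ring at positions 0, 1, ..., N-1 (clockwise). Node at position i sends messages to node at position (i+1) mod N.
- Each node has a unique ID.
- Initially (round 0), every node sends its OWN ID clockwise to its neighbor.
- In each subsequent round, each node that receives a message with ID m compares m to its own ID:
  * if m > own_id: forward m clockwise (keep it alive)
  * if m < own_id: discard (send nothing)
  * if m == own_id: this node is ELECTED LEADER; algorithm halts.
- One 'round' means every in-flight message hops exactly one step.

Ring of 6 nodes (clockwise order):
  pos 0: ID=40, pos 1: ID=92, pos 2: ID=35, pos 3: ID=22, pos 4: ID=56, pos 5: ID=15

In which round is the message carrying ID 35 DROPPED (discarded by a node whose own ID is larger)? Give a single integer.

Answer: 2

Derivation:
Round 1: pos1(id92) recv 40: drop; pos2(id35) recv 92: fwd; pos3(id22) recv 35: fwd; pos4(id56) recv 22: drop; pos5(id15) recv 56: fwd; pos0(id40) recv 15: drop
Round 2: pos3(id22) recv 92: fwd; pos4(id56) recv 35: drop; pos0(id40) recv 56: fwd
Round 3: pos4(id56) recv 92: fwd; pos1(id92) recv 56: drop
Round 4: pos5(id15) recv 92: fwd
Round 5: pos0(id40) recv 92: fwd
Round 6: pos1(id92) recv 92: ELECTED
Message ID 35 originates at pos 2; dropped at pos 4 in round 2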